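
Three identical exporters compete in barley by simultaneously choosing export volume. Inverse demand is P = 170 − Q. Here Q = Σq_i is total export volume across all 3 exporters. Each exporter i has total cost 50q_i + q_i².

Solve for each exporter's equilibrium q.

A representative exporter's profit is π_i = q_i(170 − Q) − 50q_i − q_i², with Q = q_i + Σ_{j≠i} q_j.
First-order condition: 120 − 4q_i − Σ_{j≠i} q_j = 0.
Imposing symmetry (q_j = q for all j) turns Σ_{j≠i} q_j into 2q, so 120 = 6q and q = 20.

20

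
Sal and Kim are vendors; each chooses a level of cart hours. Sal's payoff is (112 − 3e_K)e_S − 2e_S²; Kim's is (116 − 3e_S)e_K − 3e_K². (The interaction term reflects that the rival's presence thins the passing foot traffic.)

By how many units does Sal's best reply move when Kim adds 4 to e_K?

Expanding Sal's payoff: 112e_S − 3e_Ke_S − 2e_S².
∂π/∂e_S = 112 − 3e_K − 4e_S = 0, so e_S = 28 − 0.75e_K.
The reaction-function slope is −0.75, so a 4-unit rise in e_K moves e_S by −0.75 × 4 = −3. Sal's best response falls — the actions are strategic substitutes.

-3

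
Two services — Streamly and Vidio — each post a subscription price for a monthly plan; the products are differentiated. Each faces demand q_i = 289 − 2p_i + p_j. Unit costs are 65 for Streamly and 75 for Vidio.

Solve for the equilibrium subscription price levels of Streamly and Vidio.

141, 145

Streamly's profit: π = (p_{Streamly} − 65)(289 − 2p_{Streamly} + p_{Vidio}).
∂π/∂p_{Streamly} = 419 − 4p_{Streamly} + p_{Vidio} = 0 ⇒ p_{Streamly} = 104.75 + 0.25p_{Vidio}.
Similarly p_{Vidio} = 109.75 + 0.25p_{Streamly}.
Solving the two reaction functions simultaneously: (1 − (0.25)(0.25))p_{Streamly} = 104.75 + 0.25·109.75, so 0.9375p_{Streamly} = 132.1875 and p_{Streamly} = 141.
Then p_{Vidio} = 109.75 + 0.25·141 = 145.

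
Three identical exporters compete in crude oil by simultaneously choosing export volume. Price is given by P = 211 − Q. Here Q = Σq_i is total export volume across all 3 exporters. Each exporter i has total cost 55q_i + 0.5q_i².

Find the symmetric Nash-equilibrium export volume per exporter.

A representative exporter's profit is π_i = q_i(211 − Q) − 55q_i − 0.5q_i², with Q = q_i + Σ_{j≠i} q_j.
First-order condition: 156 − 3q_i − Σ_{j≠i} q_j = 0.
In a symmetric equilibrium every exporter chooses the same q, so Σ_{j≠i} q_j = 2q. The condition becomes 156 − 5q = 0, giving q = 156/5 = 31.2.

31.2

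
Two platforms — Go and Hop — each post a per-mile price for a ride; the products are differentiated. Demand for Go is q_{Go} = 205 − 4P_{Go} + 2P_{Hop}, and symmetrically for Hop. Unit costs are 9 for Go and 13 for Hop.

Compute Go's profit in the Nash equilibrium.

Go's profit: π = (P_{Go} − 9)(205 − 4P_{Go} + 2P_{Hop}).
∂π/∂P_{Go} = 241 − 8P_{Go} + 2P_{Hop} = 0 ⇒ P_{Go} = 30.125 + 0.25P_{Hop}.
Similarly P_{Hop} = 32.125 + 0.25P_{Go}.
Plugging P_{Hop} into Go's best response: P_{Go} = 30.125 + 0.25(32.125 + 0.25P_{Go}) ⇒ 0.9375P_{Go} = 1221/32, so P_{Go} = 40.7.
Then P_{Hop} = 32.125 + 0.25·40.7 = 42.3.
q_{Go} = 205 − 4·40.7 + 2·42.3 = 126.8.
Profit = (40.7 − 9)·126.8 = 4019.56.

4019.56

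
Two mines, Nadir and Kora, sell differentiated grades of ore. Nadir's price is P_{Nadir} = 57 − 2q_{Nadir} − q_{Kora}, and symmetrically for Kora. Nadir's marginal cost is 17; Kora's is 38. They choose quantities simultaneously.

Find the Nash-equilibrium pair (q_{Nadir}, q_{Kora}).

9.4, 2.4

Mine Nadir's profit: π = q_{Nadir}(57 − 2q_{Nadir} − q_{Kora}) − 17q_{Nadir}.
∂π/∂q_{Nadir} = 40 − 4q_{Nadir} − q_{Kora} = 0 ⇒ q_{Nadir} = 10 − 0.25q_{Kora}.
Similarly q_{Kora} = 4.75 − 0.25q_{Nadir}.
Plugging q_{Kora} into Nadir's best response: q_{Nadir} = 10 − 0.25(4.75 − 0.25q_{Nadir}) ⇒ 0.9375q_{Nadir} = 8.8125, so q_{Nadir} = 9.4.
Then q_{Kora} = 4.75 − 0.25·9.4 = 2.4.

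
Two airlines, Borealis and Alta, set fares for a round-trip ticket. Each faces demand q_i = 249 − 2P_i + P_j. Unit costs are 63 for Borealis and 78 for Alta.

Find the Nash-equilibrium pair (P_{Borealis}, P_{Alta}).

127, 133

Borealis's profit: π = (P_{Borealis} − 63)(249 − 2P_{Borealis} + P_{Alta}).
∂π/∂P_{Borealis} = 375 − 4P_{Borealis} + P_{Alta} = 0 ⇒ P_{Borealis} = 93.75 + 0.25P_{Alta}.
Similarly P_{Alta} = 101.25 + 0.25P_{Borealis}.
Plugging P_{Alta} into Borealis's best response: P_{Borealis} = 93.75 + 0.25(101.25 + 0.25P_{Borealis}) ⇒ 0.9375P_{Borealis} = 119.0625, so P_{Borealis} = 127.
Then P_{Alta} = 101.25 + 0.25·127 = 133.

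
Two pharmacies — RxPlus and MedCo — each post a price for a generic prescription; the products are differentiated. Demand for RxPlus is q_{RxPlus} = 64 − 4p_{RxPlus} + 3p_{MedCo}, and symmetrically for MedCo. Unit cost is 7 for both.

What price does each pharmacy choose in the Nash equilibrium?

18.4

RxPlus's profit: π = (p_{RxPlus} − 7)(64 − 4p_{RxPlus} + 3p_{MedCo}).
∂π/∂p_{RxPlus} = 92 − 8p_{RxPlus} + 3p_{MedCo} = 0 ⇒ p_{RxPlus} = 11.5 + 0.375p_{MedCo}.
Setting p_{RxPlus} = p_{MedCo} in the reaction function: p_{RxPlus} = 11.5 + 0.375p_{RxPlus}, so p_{RxPlus} = 11.5 / 0.625 = 18.4.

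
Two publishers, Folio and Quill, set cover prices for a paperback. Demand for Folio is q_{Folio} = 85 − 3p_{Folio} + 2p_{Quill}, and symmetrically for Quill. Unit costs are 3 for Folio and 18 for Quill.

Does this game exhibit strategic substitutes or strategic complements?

Folio's profit: π = (p_{Folio} − 3)(85 − 3p_{Folio} + 2p_{Quill}).
∂π/∂p_{Folio} = 94 − 6p_{Folio} + 2p_{Quill} = 0 ⇒ p_{Folio} = 47/3 + (1/3)p_{Quill}.
The best-response slope dp_{Folio}/dp_{Quill} = 1/3 > 0: the reaction function is upward-sloping, so the choices are strategic complements.

strategic complements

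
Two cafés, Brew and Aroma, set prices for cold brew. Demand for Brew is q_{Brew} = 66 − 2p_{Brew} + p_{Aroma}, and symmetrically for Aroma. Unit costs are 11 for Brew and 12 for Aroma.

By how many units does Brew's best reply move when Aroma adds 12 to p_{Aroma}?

Brew's profit: π = (p_{Brew} − 11)(66 − 2p_{Brew} + p_{Aroma}).
∂π/∂p_{Brew} = 88 − 4p_{Brew} + p_{Aroma} = 0 ⇒ p_{Brew} = 22 + 0.25p_{Aroma}.
The reaction-function slope is 0.25, so a 12-unit rise in p_{Aroma} moves p_{Brew} by 0.25 × 12 = 3. Brew's best response rises — the actions are strategic complements.

3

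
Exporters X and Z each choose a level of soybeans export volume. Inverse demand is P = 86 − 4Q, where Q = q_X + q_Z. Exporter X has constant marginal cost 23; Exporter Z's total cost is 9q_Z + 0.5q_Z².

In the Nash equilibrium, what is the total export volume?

11.125

Exporter X's profit: π = q_X(86 − 4(q_X + q_Z)) − 23q_X.
∂π/∂q_X = 63 − 8q_X − 4q_Z = 0, so q_X = 7.875 − 0.5q_Z.
For Z: ∂π/∂q_Z = 77 − 9q_Z − 4q_X = 0 ⇒ q_Z = 77/9 − (4/9)q_X.
Plugging q_Z into X's best response: q_X = 7.875 − 0.5(77/9 − (4/9)q_X) ⇒ (7/9)q_X = 259/72, so q_X = 4.625.
Then q_Z = 77/9 − (4/9)·4.625 = 6.5.
Total export volume: 4.625 + 6.5 = 11.125.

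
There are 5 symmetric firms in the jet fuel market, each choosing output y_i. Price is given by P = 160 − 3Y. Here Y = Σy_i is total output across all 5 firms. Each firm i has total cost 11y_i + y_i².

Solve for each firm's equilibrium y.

A representative firm's profit is π_i = y_i(160 − 3Y) − 11y_i − y_i², with Y = y_i + Σ_{j≠i} y_j.
First-order condition: 149 − 8y_i − 3Σ_{j≠i} y_j = 0.
In a symmetric equilibrium every firm chooses the same y, so Σ_{j≠i} y_j = 4y. The condition becomes 149 − 20y = 0, giving y = 149/20 = 7.45.

7.45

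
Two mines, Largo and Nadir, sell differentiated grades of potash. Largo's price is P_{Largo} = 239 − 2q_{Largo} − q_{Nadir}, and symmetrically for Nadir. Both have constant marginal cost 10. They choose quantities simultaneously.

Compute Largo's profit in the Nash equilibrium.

Mine Largo's profit: π = q_{Largo}(239 − 2q_{Largo} − q_{Nadir}) − 10q_{Largo}.
∂π/∂q_{Largo} = 229 − 4q_{Largo} − q_{Nadir} = 0 ⇒ q_{Largo} = 57.25 − 0.25q_{Nadir}.
The game is symmetric, so in equilibrium q_{Nadir} = q_{Largo}: the reaction function gives 1.25q_{Largo} = 57.25, hence q_{Largo} = 45.8.
P_{Largo} = 239 − 2·45.8 − 45.8 = 101.6.
Profit = (101.6 − 10)·45.8 = 4195.28.

4195.28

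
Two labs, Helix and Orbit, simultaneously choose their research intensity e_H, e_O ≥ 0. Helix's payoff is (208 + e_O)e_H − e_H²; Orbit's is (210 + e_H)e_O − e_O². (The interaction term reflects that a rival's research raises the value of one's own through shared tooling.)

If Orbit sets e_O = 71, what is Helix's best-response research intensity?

139.5

Expanding Helix's payoff: 208e_H + e_Oe_H − e_H².
∂π/∂e_H = 208 + e_O − 2e_H = 0, so e_H = 104 + 0.5e_O.
At e_O = 71: e_H = 104 + 0.5·71 = 139.5.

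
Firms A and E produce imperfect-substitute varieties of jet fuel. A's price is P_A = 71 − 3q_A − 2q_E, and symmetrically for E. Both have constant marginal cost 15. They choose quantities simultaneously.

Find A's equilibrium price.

36

Firm A's profit: π = q_A(71 − 3q_A − 2q_E) − 15q_A.
∂π/∂q_A = 56 − 6q_A − 2q_E = 0 ⇒ q_A = 28/3 − (1/3)q_E.
The game is symmetric, so in equilibrium q_E = q_A: the reaction function gives (4/3)q_A = 28/3, hence q_A = 7.
P_A = 71 − 3·7 − 2·7 = 36.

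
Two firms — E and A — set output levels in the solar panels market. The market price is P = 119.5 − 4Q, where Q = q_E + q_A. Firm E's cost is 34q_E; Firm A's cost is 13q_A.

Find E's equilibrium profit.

Firm E's profit: π = q_E(119.5 − 4(q_E + q_A)) − 34q_E.
∂π/∂q_E = 85.5 − 8q_E − 4q_A = 0, so q_E = 10.6875 − 0.5q_A.
By the same steps for A: q_A = 13.3125 − 0.5q_E.
Solving the two reaction functions simultaneously: (1 − (−0.5)(−0.5))q_E = 10.6875 − 0.5·13.3125, so 0.75q_E = 129/32 and q_E = 5.375.
Then q_A = 13.3125 − 0.5·5.375 = 10.625.
Price P = 119.5 − 4·16 = 55.5.
E's profit: (55.5 − 34)·5.375 = 115.5625.

115.5625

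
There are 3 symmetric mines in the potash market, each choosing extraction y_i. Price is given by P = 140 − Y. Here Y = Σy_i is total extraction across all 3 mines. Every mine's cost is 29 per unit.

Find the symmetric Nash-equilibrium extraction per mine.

A representative mine's profit is π_i = y_i(140 − Y) − 29y_i, with Y = y_i + Σ_{j≠i} y_j.
First-order condition: 111 − 2y_i − Σ_{j≠i} y_j = 0.
Imposing symmetry (y_j = y for all j) turns Σ_{j≠i} y_j into 2y, so 111 = 4y and y = 27.75.

27.75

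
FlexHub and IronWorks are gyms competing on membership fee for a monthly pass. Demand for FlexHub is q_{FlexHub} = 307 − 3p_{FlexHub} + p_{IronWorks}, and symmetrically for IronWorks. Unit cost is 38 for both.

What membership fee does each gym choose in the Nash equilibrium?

FlexHub's profit: π = (p_{FlexHub} − 38)(307 − 3p_{FlexHub} + p_{IronWorks}).
∂π/∂p_{FlexHub} = 421 − 6p_{FlexHub} + p_{IronWorks} = 0 ⇒ p_{FlexHub} = 421/6 + (1/6)p_{IronWorks}.
Setting p_{FlexHub} = p_{IronWorks} in the reaction function: p_{FlexHub} = 421/6 + (1/6)p_{FlexHub}, so p_{FlexHub} = (421/6) / (5/6) = 84.2.

84.2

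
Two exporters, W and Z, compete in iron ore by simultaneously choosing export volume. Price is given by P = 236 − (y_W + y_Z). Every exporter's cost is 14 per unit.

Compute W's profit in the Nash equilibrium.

5476

Exporter W's profit: π = y_W(236 − (y_W + y_Z)) − 14y_W.
∂π/∂y_W = 222 − 2y_W − y_Z = 0, so y_W = 111 − 0.5y_Z.
The game is symmetric, so in equilibrium y_Z = y_W: the reaction function gives 1.5y_W = 111, hence y_W = 74.
Price P = 236 − 148 = 88.
W's profit: (88 − 14)·74 = 5476.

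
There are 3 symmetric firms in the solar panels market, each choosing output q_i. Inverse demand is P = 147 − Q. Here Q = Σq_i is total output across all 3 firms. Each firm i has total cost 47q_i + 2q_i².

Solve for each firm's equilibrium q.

12.5

A representative firm's profit is π_i = q_i(147 − Q) − 47q_i − 2q_i², with Q = q_i + Σ_{j≠i} q_j.
First-order condition: 100 − 6q_i − Σ_{j≠i} q_j = 0.
Imposing symmetry (q_j = q for all j) turns Σ_{j≠i} q_j into 2q, so 100 = 8q and q = 12.5.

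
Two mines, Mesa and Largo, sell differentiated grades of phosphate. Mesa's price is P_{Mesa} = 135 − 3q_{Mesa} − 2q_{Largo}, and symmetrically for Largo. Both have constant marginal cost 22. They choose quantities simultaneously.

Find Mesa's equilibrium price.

Mine Mesa's profit: π = q_{Mesa}(135 − 3q_{Mesa} − 2q_{Largo}) − 22q_{Mesa}.
∂π/∂q_{Mesa} = 113 − 6q_{Mesa} − 2q_{Largo} = 0 ⇒ q_{Mesa} = 113/6 − (1/3)q_{Largo}.
Setting q_{Mesa} = q_{Largo} in the reaction function: q_{Mesa} = 113/6 − (1/3)q_{Mesa}, so q_{Mesa} = (113/6) / (4/3) = 14.125.
P_{Mesa} = 135 − 3·14.125 − 2·14.125 = 64.375.

64.375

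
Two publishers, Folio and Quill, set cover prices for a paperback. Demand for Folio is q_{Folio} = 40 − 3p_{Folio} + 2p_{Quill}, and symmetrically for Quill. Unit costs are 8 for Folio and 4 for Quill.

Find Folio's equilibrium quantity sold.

Folio's profit: π = (p_{Folio} − 8)(40 − 3p_{Folio} + 2p_{Quill}).
∂π/∂p_{Folio} = 64 − 6p_{Folio} + 2p_{Quill} = 0 ⇒ p_{Folio} = 32/3 + (1/3)p_{Quill}.
Similarly p_{Quill} = 26/3 + (1/3)p_{Folio}.
Plugging p_{Quill} into Folio's best response: p_{Folio} = 32/3 + (1/3)(26/3 + (1/3)p_{Folio}) ⇒ (8/9)p_{Folio} = 122/9, so p_{Folio} = 15.25.
Then p_{Quill} = 26/3 + (1/3)·15.25 = 13.75.
q_{Folio} = 40 − 3·15.25 + 2·13.75 = 21.75.

21.75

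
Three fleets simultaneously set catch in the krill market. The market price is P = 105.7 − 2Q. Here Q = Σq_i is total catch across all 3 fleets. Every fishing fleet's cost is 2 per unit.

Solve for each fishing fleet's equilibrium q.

A representative fishing fleet's profit is π_i = q_i(105.7 − 2Q) − 2q_i, with Q = q_i + Σ_{j≠i} q_j.
First-order condition: 103.7 − 4q_i − 2Σ_{j≠i} q_j = 0.
Imposing symmetry (q_j = q for all j) turns Σ_{j≠i} q_j into 2q, so 103.7 = 8q and q = 12.9625.

12.9625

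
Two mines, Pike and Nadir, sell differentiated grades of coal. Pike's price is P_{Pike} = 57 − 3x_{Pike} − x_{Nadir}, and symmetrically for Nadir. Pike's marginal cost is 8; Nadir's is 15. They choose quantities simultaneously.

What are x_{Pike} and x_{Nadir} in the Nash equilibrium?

Mine Pike's profit: π = x_{Pike}(57 − 3x_{Pike} − x_{Nadir}) − 8x_{Pike}.
∂π/∂x_{Pike} = 49 − 6x_{Pike} − x_{Nadir} = 0 ⇒ x_{Pike} = 49/6 − (1/6)x_{Nadir}.
Similarly x_{Nadir} = 7 − (1/6)x_{Pike}.
Solving the two reaction functions simultaneously: (1 − (−1/6)(−1/6))x_{Pike} = 49/6 − (1/6)·7, so (35/36)x_{Pike} = 7 and x_{Pike} = 7.2.
Then x_{Nadir} = 7 − (1/6)·7.2 = 5.8.

7.2, 5.8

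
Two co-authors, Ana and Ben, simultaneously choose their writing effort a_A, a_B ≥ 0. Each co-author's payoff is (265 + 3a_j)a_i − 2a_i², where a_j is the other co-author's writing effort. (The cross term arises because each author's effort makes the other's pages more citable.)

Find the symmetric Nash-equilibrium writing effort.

265

Ana's payoff is (265 + 3a_B)a_A − 2a_A².
∂π/∂a_A = 265 + 3a_B − 4a_A = 0, so a_A = 66.25 + 0.75a_B.
By symmetry a_B = a_A; substituting into the reaction function, 0.25a_A = 66.25 and a_A = 265.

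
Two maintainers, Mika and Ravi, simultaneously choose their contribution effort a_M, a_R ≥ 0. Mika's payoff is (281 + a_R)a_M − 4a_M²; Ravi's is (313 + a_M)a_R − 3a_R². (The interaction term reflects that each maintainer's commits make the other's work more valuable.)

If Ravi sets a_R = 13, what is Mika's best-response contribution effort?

Expanding Mika's payoff: 281a_M + a_Ra_M − 4a_M².
∂π/∂a_M = 281 + a_R − 8a_M = 0, so a_M = 35.125 + 0.125a_R.
At a_R = 13: a_M = 35.125 + 0.125·13 = 36.75.

36.75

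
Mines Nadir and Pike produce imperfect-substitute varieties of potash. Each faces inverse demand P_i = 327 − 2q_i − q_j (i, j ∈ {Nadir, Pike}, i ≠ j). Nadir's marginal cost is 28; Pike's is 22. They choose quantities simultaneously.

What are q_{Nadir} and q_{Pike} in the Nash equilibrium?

Mine Nadir's profit: π = q_{Nadir}(327 − 2q_{Nadir} − q_{Pike}) − 28q_{Nadir}.
∂π/∂q_{Nadir} = 299 − 4q_{Nadir} − q_{Pike} = 0 ⇒ q_{Nadir} = 74.75 − 0.25q_{Pike}.
Similarly q_{Pike} = 76.25 − 0.25q_{Nadir}.
Substituting the second reaction function into the first: q_{Nadir} = 74.75 − 0.25(76.25 − 0.25q_{Nadir}), which gives 0.9375q_{Nadir} = 55.6875 ⇒ q_{Nadir} = 59.4.
Then q_{Pike} = 76.25 − 0.25·59.4 = 61.4.

59.4, 61.4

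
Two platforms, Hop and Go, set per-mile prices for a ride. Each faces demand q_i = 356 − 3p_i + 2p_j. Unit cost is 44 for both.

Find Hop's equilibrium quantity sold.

234

Hop's profit: π = (p_{Hop} − 44)(356 − 3p_{Hop} + 2p_{Go}).
∂π/∂p_{Hop} = 488 − 6p_{Hop} + 2p_{Go} = 0 ⇒ p_{Hop} = 244/3 + (1/3)p_{Go}.
Setting p_{Hop} = p_{Go} in the reaction function: p_{Hop} = 244/3 + (1/3)p_{Hop}, so p_{Hop} = (244/3) / (2/3) = 122.
q_{Hop} = 356 − 3·122 + 2·122 = 234.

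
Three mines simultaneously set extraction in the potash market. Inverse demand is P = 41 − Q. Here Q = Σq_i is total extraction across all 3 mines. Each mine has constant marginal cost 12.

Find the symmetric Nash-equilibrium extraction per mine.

A representative mine's profit is π_i = q_i(41 − Q) − 12q_i, with Q = q_i + Σ_{j≠i} q_j.
First-order condition: 29 − 2q_i − Σ_{j≠i} q_j = 0.
With identical mines, set every q_j = q: then 29 − 2q − 2q = 0, i.e. q = 29/4 = 7.25.

7.25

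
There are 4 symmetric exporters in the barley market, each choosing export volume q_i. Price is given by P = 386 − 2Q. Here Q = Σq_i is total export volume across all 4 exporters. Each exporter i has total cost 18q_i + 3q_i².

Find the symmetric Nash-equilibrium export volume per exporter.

A representative exporter's profit is π_i = q_i(386 − 2Q) − 18q_i − 3q_i², with Q = q_i + Σ_{j≠i} q_j.
First-order condition: 368 − 10q_i − 2Σ_{j≠i} q_j = 0.
With identical exporters, set every q_j = q: then 368 − 10q − 6q = 0, i.e. q = 368/16 = 23.

23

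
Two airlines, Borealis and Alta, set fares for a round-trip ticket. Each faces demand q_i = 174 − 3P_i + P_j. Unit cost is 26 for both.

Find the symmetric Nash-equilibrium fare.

Borealis's profit: π = (P_{Borealis} − 26)(174 − 3P_{Borealis} + P_{Alta}).
∂π/∂P_{Borealis} = 252 − 6P_{Borealis} + P_{Alta} = 0 ⇒ P_{Borealis} = 42 + (1/6)P_{Alta}.
The game is symmetric, so in equilibrium P_{Alta} = P_{Borealis}: the reaction function gives (5/6)P_{Borealis} = 42, hence P_{Borealis} = 50.4.

50.4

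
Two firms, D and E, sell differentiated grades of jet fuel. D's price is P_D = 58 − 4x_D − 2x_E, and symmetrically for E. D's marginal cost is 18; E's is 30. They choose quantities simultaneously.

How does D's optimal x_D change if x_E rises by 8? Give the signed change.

Firm D's profit: π = x_D(58 − 4x_D − 2x_E) − 18x_D.
∂π/∂x_D = 40 − 8x_D − 2x_E = 0 ⇒ x_D = 5 − 0.25x_E.
The reaction-function slope is −0.25, so an 8-unit rise in x_E moves x_D by −0.25 × 8 = −2. D's best response falls — the actions are strategic substitutes.

-2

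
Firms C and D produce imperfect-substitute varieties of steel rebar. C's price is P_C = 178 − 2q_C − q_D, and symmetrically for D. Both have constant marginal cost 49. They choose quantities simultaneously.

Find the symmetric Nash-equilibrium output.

Firm C's profit: π = q_C(178 − 2q_C − q_D) − 49q_C.
∂π/∂q_C = 129 − 4q_C − q_D = 0 ⇒ q_C = 32.25 − 0.25q_D.
Setting q_C = q_D in the reaction function: q_C = 32.25 − 0.25q_C, so q_C = 32.25 / 1.25 = 25.8.

25.8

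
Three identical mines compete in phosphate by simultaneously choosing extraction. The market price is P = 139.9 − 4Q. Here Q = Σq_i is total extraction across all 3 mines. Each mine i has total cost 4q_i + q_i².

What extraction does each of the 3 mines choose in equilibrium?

A representative mine's profit is π_i = q_i(139.9 − 4Q) − 4q_i − q_i², with Q = q_i + Σ_{j≠i} q_j.
First-order condition: 135.9 − 10q_i − 4Σ_{j≠i} q_j = 0.
Imposing symmetry (q_j = q for all j) turns Σ_{j≠i} q_j into 2q, so 135.9 = 18q and q = 7.55.

7.55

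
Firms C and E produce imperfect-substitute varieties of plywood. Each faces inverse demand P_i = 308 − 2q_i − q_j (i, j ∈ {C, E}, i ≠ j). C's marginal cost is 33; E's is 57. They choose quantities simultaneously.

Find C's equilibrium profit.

Firm C's profit: π = q_C(308 − 2q_C − q_E) − 33q_C.
∂π/∂q_C = 275 − 4q_C − q_E = 0 ⇒ q_C = 68.75 − 0.25q_E.
Similarly q_E = 62.75 − 0.25q_C.
Plugging q_E into C's best response: q_C = 68.75 − 0.25(62.75 − 0.25q_C) ⇒ 0.9375q_C = 53.0625, so q_C = 56.6.
Then q_E = 62.75 − 0.25·56.6 = 48.6.
P_C = 308 − 2·56.6 − 48.6 = 146.2.
Profit = (146.2 − 33)·56.6 = 6407.12.

6407.12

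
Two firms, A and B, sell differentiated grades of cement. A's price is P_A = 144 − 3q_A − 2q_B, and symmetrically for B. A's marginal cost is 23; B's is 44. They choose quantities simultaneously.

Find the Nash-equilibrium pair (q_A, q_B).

Firm A's profit: π = q_A(144 − 3q_A − 2q_B) − 23q_A.
∂π/∂q_A = 121 − 6q_A − 2q_B = 0 ⇒ q_A = 121/6 − (1/3)q_B.
Similarly q_B = 50/3 − (1/3)q_A.
Substituting the second reaction function into the first: q_A = 121/6 − (1/3)(50/3 − (1/3)q_A), which gives (8/9)q_A = 263/18 ⇒ q_A = 16.4375.
Then q_B = 50/3 − (1/3)·16.4375 = 11.1875.

16.4375, 11.1875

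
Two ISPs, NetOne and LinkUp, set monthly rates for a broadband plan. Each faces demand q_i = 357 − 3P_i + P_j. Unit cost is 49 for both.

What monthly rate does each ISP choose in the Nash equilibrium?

100.8

NetOne's profit: π = (P_{NetOne} − 49)(357 − 3P_{NetOne} + P_{LinkUp}).
∂π/∂P_{NetOne} = 504 − 6P_{NetOne} + P_{LinkUp} = 0 ⇒ P_{NetOne} = 84 + (1/6)P_{LinkUp}.
Setting P_{NetOne} = P_{LinkUp} in the reaction function: P_{NetOne} = 84 + (1/6)P_{NetOne}, so P_{NetOne} = 84 / (5/6) = 100.8.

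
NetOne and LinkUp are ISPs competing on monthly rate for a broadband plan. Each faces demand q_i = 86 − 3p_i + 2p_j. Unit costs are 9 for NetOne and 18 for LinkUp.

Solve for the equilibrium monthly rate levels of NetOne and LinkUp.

29.9375, 33.3125

NetOne's profit: π = (p_{NetOne} − 9)(86 − 3p_{NetOne} + 2p_{LinkUp}).
∂π/∂p_{NetOne} = 113 − 6p_{NetOne} + 2p_{LinkUp} = 0 ⇒ p_{NetOne} = 113/6 + (1/3)p_{LinkUp}.
Similarly p_{LinkUp} = 70/3 + (1/3)p_{NetOne}.
Plugging p_{LinkUp} into NetOne's best response: p_{NetOne} = 113/6 + (1/3)(70/3 + (1/3)p_{NetOne}) ⇒ (8/9)p_{NetOne} = 479/18, so p_{NetOne} = 29.9375.
Then p_{LinkUp} = 70/3 + (1/3)·29.9375 = 33.3125.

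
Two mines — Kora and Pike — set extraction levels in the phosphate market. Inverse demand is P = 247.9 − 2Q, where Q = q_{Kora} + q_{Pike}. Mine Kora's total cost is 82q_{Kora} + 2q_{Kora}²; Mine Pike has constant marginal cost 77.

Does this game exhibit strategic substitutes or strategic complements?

Mine Kora's profit: π = q_{Kora}(247.9 − 2(q_{Kora} + q_{Pike})) − 82q_{Kora} − 2q_{Kora}².
∂π/∂q_{Kora} = 165.9 − 8q_{Kora} − 2q_{Pike} = 0, so q_{Kora} = 20.7375 − 0.25q_{Pike}.
The best-response slope dq_{Kora}/dq_{Pike} = −0.25 < 0: the reaction function is downward-sloping, so the choices are strategic substitutes.

strategic substitutes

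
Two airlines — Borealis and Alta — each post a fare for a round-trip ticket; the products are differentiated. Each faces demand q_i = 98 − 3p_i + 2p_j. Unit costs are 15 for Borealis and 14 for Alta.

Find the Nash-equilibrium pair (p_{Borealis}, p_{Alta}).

35.5625, 35.1875

Borealis's profit: π = (p_{Borealis} − 15)(98 − 3p_{Borealis} + 2p_{Alta}).
∂π/∂p_{Borealis} = 143 − 6p_{Borealis} + 2p_{Alta} = 0 ⇒ p_{Borealis} = 143/6 + (1/3)p_{Alta}.
Similarly p_{Alta} = 70/3 + (1/3)p_{Borealis}.
Substituting the second reaction function into the first: p_{Borealis} = 143/6 + (1/3)(70/3 + (1/3)p_{Borealis}), which gives (8/9)p_{Borealis} = 569/18 ⇒ p_{Borealis} = 35.5625.
Then p_{Alta} = 70/3 + (1/3)·35.5625 = 35.1875.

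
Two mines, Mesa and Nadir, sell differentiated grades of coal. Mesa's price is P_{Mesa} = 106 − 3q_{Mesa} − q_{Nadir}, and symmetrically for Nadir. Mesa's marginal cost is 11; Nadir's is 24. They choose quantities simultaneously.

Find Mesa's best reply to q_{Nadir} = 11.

Mine Mesa's profit: π = q_{Mesa}(106 − 3q_{Mesa} − q_{Nadir}) − 11q_{Mesa}.
∂π/∂q_{Mesa} = 95 − 6q_{Mesa} − q_{Nadir} = 0 ⇒ q_{Mesa} = 95/6 − (1/6)q_{Nadir}.
At q_{Nadir} = 11: q_{Mesa} = 95/6 − (1/6)·11 = 14.

14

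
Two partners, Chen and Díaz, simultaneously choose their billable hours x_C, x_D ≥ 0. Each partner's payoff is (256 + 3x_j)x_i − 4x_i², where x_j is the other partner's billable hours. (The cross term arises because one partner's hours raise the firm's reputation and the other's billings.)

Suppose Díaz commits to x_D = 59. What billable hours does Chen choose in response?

Chen's payoff is (256 + 3x_D)x_C − 4x_C².
∂π/∂x_C = 256 + 3x_D − 8x_C = 0, so x_C = 32 + 0.375x_D.
At x_D = 59: x_C = 32 + 0.375·59 = 54.125.

54.125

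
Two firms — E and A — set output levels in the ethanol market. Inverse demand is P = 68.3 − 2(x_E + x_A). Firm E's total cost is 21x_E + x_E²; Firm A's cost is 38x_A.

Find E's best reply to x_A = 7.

Firm E's profit: π = x_E(68.3 − 2(x_E + x_A)) − 21x_E − x_E².
∂π/∂x_E = 47.3 − 6x_E − 2x_A = 0, so x_E = 473/60 − (1/3)x_A.
At x_A = 7: x_E = 473/60 − (1/3)·7 = 5.55.

5.55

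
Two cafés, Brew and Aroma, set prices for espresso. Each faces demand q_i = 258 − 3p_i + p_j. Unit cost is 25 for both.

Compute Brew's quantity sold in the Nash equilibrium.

Brew's profit: π = (p_{Brew} − 25)(258 − 3p_{Brew} + p_{Aroma}).
∂π/∂p_{Brew} = 333 − 6p_{Brew} + p_{Aroma} = 0 ⇒ p_{Brew} = 55.5 + (1/6)p_{Aroma}.
By symmetry p_{Aroma} = p_{Brew}; substituting into the reaction function, (5/6)p_{Brew} = 55.5 and p_{Brew} = 66.6.
q_{Brew} = 258 − 3·66.6 + 66.6 = 124.8.

124.8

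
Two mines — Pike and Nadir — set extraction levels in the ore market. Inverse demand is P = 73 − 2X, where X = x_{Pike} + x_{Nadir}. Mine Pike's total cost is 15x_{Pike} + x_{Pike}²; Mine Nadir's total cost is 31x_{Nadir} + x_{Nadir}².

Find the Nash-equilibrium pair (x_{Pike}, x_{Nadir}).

8.25, 4.25

Mine Pike's profit: π = x_{Pike}(73 − 2(x_{Pike} + x_{Nadir})) − 15x_{Pike} − x_{Pike}².
∂π/∂x_{Pike} = 58 − 6x_{Pike} − 2x_{Nadir} = 0, so x_{Pike} = 29/3 − (1/3)x_{Nadir}.
By the same steps for Nadir: x_{Nadir} = 7 − (1/3)x_{Pike}.
Solving the two reaction functions simultaneously: (1 − (−1/3)(−1/3))x_{Pike} = 29/3 − (1/3)·7, so (8/9)x_{Pike} = 22/3 and x_{Pike} = 8.25.
Then x_{Nadir} = 7 − (1/3)·8.25 = 4.25.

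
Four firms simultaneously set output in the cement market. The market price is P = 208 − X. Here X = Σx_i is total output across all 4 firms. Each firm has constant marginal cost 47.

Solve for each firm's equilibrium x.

A representative firm's profit is π_i = x_i(208 − X) − 47x_i, with X = x_i + Σ_{j≠i} x_j.
First-order condition: 161 − 2x_i − Σ_{j≠i} x_j = 0.
In a symmetric equilibrium every firm chooses the same x, so Σ_{j≠i} x_j = 3x. The condition becomes 161 − 5x = 0, giving x = 161/5 = 32.2.

32.2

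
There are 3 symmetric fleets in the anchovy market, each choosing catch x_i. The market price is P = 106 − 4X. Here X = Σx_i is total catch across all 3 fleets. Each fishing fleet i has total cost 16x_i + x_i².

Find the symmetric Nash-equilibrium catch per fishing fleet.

A representative fishing fleet's profit is π_i = x_i(106 − 4X) − 16x_i − x_i², with X = x_i + Σ_{j≠i} x_j.
First-order condition: 90 − 10x_i − 4Σ_{j≠i} x_j = 0.
Imposing symmetry (x_j = x for all j) turns Σ_{j≠i} x_j into 2x, so 90 = 18x and x = 5.

5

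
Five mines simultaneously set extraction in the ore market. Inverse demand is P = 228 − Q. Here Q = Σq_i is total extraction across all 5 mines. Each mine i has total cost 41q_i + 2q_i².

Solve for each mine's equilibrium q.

A representative mine's profit is π_i = q_i(228 − Q) − 41q_i − 2q_i², with Q = q_i + Σ_{j≠i} q_j.
First-order condition: 187 − 6q_i − Σ_{j≠i} q_j = 0.
In a symmetric equilibrium every mine chooses the same q, so Σ_{j≠i} q_j = 4q. The condition becomes 187 − 10q = 0, giving q = 187/10 = 18.7.

18.7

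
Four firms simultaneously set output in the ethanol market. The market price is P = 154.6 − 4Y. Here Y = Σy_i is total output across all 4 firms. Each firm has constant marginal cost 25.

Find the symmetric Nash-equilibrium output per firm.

6.48

A representative firm's profit is π_i = y_i(154.6 − 4Y) − 25y_i, with Y = y_i + Σ_{j≠i} y_j.
First-order condition: 129.6 − 8y_i − 4Σ_{j≠i} y_j = 0.
In a symmetric equilibrium every firm chooses the same y, so Σ_{j≠i} y_j = 3y. The condition becomes 129.6 − 20y = 0, giving y = 129.6/20 = 6.48.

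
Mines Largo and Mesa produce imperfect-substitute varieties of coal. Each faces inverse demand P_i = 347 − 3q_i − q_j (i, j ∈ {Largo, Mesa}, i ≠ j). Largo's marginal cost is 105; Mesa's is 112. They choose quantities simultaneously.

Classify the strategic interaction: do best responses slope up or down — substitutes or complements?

strategic substitutes

Mine Largo's profit: π = q_{Largo}(347 − 3q_{Largo} − q_{Mesa}) − 105q_{Largo}.
∂π/∂q_{Largo} = 242 − 6q_{Largo} − q_{Mesa} = 0 ⇒ q_{Largo} = 121/3 − (1/6)q_{Mesa}.
The best-response slope dq_{Largo}/dq_{Mesa} = −1/6 < 0: the reaction function is downward-sloping, so the choices are strategic substitutes.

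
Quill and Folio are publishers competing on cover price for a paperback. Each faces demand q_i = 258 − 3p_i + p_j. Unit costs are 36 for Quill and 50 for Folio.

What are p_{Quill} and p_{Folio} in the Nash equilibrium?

74.4, 80.4

Quill's profit: π = (p_{Quill} − 36)(258 − 3p_{Quill} + p_{Folio}).
∂π/∂p_{Quill} = 366 − 6p_{Quill} + p_{Folio} = 0 ⇒ p_{Quill} = 61 + (1/6)p_{Folio}.
Similarly p_{Folio} = 68 + (1/6)p_{Quill}.
Solving the two reaction functions simultaneously: (1 − (1/6)(1/6))p_{Quill} = 61 + (1/6)·68, so (35/36)p_{Quill} = 217/3 and p_{Quill} = 74.4.
Then p_{Folio} = 68 + (1/6)·74.4 = 80.4.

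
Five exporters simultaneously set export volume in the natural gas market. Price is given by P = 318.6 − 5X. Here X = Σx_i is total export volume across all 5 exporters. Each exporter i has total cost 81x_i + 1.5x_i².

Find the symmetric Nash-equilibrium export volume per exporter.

A representative exporter's profit is π_i = x_i(318.6 − 5X) − 81x_i − 1.5x_i², with X = x_i + Σ_{j≠i} x_j.
First-order condition: 237.6 − 13x_i − 5Σ_{j≠i} x_j = 0.
In a symmetric equilibrium every exporter chooses the same x, so Σ_{j≠i} x_j = 4x. The condition becomes 237.6 − 33x = 0, giving x = 237.6/33 = 7.2.

7.2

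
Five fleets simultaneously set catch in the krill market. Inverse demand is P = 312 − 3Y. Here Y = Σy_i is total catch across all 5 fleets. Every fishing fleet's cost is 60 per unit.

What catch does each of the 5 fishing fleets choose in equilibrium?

A representative fishing fleet's profit is π_i = y_i(312 − 3Y) − 60y_i, with Y = y_i + Σ_{j≠i} y_j.
First-order condition: 252 − 6y_i − 3Σ_{j≠i} y_j = 0.
In a symmetric equilibrium every fishing fleet chooses the same y, so Σ_{j≠i} y_j = 4y. The condition becomes 252 − 18y = 0, giving y = 252/18 = 14.

14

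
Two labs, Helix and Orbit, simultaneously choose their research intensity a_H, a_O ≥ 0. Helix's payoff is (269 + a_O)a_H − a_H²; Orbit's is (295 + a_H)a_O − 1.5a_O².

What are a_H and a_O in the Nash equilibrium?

220.4, 171.8

Expanding Helix's payoff: 269a_H + a_Oa_H − a_H².
∂π/∂a_H = 269 + a_O − 2a_H = 0, so a_H = 134.5 + 0.5a_O.
Likewise for Orbit: a_O = 295/3 + (1/3)a_H.
Plugging a_O into Helix's best response: a_H = 134.5 + 0.5(295/3 + (1/3)a_H) ⇒ (5/6)a_H = 551/3, so a_H = 220.4.
Then a_O = 295/3 + (1/3)·220.4 = 171.8.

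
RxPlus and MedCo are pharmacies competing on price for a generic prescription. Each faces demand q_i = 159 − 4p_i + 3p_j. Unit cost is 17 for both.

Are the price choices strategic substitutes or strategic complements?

strategic complements

RxPlus's profit: π = (p_{RxPlus} − 17)(159 − 4p_{RxPlus} + 3p_{MedCo}).
∂π/∂p_{RxPlus} = 227 − 8p_{RxPlus} + 3p_{MedCo} = 0 ⇒ p_{RxPlus} = 28.375 + 0.375p_{MedCo}.
The best-response slope dp_{RxPlus}/dp_{MedCo} = 0.375 > 0: the reaction function is upward-sloping, so the choices are strategic complements.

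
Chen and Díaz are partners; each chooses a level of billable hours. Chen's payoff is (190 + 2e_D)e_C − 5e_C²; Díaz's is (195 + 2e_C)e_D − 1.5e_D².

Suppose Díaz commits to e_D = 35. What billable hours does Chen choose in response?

26

Expanding Chen's payoff: 190e_C + 2e_De_C − 5e_C².
∂π/∂e_C = 190 + 2e_D − 10e_C = 0, so e_C = 19 + 0.2e_D.
At e_D = 35: e_C = 19 + 0.2·35 = 26.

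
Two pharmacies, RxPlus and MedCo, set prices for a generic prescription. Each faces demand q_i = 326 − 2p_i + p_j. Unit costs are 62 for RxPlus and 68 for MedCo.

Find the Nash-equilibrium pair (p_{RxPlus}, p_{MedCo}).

150.8, 153.2

RxPlus's profit: π = (p_{RxPlus} − 62)(326 − 2p_{RxPlus} + p_{MedCo}).
∂π/∂p_{RxPlus} = 450 − 4p_{RxPlus} + p_{MedCo} = 0 ⇒ p_{RxPlus} = 112.5 + 0.25p_{MedCo}.
Similarly p_{MedCo} = 115.5 + 0.25p_{RxPlus}.
Substituting the second reaction function into the first: p_{RxPlus} = 112.5 + 0.25(115.5 + 0.25p_{RxPlus}), which gives 0.9375p_{RxPlus} = 141.375 ⇒ p_{RxPlus} = 150.8.
Then p_{MedCo} = 115.5 + 0.25·150.8 = 153.2.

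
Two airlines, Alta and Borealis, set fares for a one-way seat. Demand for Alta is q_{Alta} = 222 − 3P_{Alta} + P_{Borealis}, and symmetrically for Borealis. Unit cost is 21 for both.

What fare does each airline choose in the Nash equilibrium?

57

Alta's profit: π = (P_{Alta} − 21)(222 − 3P_{Alta} + P_{Borealis}).
∂π/∂P_{Alta} = 285 − 6P_{Alta} + P_{Borealis} = 0 ⇒ P_{Alta} = 47.5 + (1/6)P_{Borealis}.
By symmetry P_{Borealis} = P_{Alta}; substituting into the reaction function, (5/6)P_{Alta} = 47.5 and P_{Alta} = 57.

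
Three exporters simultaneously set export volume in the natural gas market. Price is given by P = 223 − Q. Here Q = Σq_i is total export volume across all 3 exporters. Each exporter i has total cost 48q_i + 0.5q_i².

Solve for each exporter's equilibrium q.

35

A representative exporter's profit is π_i = q_i(223 − Q) − 48q_i − 0.5q_i², with Q = q_i + Σ_{j≠i} q_j.
First-order condition: 175 − 3q_i − Σ_{j≠i} q_j = 0.
Imposing symmetry (q_j = q for all j) turns Σ_{j≠i} q_j into 2q, so 175 = 5q and q = 35.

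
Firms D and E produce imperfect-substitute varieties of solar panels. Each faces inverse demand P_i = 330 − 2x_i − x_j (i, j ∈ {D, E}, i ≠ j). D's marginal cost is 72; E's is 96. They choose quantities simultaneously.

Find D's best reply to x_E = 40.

Firm D's profit: π = x_D(330 − 2x_D − x_E) − 72x_D.
∂π/∂x_D = 258 − 4x_D − x_E = 0 ⇒ x_D = 64.5 − 0.25x_E.
At x_E = 40: x_D = 64.5 − 0.25·40 = 54.5.

54.5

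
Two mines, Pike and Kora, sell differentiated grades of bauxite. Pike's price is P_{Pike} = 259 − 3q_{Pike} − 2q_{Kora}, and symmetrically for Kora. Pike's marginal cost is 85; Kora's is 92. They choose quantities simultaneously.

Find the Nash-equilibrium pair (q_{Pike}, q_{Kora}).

22.1875, 20.4375

Mine Pike's profit: π = q_{Pike}(259 − 3q_{Pike} − 2q_{Kora}) − 85q_{Pike}.
∂π/∂q_{Pike} = 174 − 6q_{Pike} − 2q_{Kora} = 0 ⇒ q_{Pike} = 29 − (1/3)q_{Kora}.
Similarly q_{Kora} = 167/6 − (1/3)q_{Pike}.
Solving the two reaction functions simultaneously: (1 − (−1/3)(−1/3))q_{Pike} = 29 − (1/3)·(167/6), so (8/9)q_{Pike} = 355/18 and q_{Pike} = 22.1875.
Then q_{Kora} = 167/6 − (1/3)·22.1875 = 20.4375.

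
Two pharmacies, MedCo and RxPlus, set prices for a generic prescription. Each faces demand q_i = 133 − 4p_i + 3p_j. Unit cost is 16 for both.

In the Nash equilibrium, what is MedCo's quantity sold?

MedCo's profit: π = (p_{MedCo} − 16)(133 − 4p_{MedCo} + 3p_{RxPlus}).
∂π/∂p_{MedCo} = 197 − 8p_{MedCo} + 3p_{RxPlus} = 0 ⇒ p_{MedCo} = 24.625 + 0.375p_{RxPlus}.
The game is symmetric, so in equilibrium p_{RxPlus} = p_{MedCo}: the reaction function gives 0.625p_{MedCo} = 24.625, hence p_{MedCo} = 39.4.
q_{MedCo} = 133 − 4·39.4 + 3·39.4 = 93.6.

93.6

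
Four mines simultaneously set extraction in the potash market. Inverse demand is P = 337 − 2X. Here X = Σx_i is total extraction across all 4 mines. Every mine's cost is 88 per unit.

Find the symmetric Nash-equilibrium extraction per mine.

24.9

A representative mine's profit is π_i = x_i(337 − 2X) − 88x_i, with X = x_i + Σ_{j≠i} x_j.
First-order condition: 249 − 4x_i − 2Σ_{j≠i} x_j = 0.
In a symmetric equilibrium every mine chooses the same x, so Σ_{j≠i} x_j = 3x. The condition becomes 249 − 10x = 0, giving x = 249/10 = 24.9.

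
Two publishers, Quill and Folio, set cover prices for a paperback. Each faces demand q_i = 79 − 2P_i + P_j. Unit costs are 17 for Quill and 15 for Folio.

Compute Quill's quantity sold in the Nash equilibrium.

40.8

Quill's profit: π = (P_{Quill} − 17)(79 − 2P_{Quill} + P_{Folio}).
∂π/∂P_{Quill} = 113 − 4P_{Quill} + P_{Folio} = 0 ⇒ P_{Quill} = 28.25 + 0.25P_{Folio}.
Similarly P_{Folio} = 27.25 + 0.25P_{Quill}.
Plugging P_{Folio} into Quill's best response: P_{Quill} = 28.25 + 0.25(27.25 + 0.25P_{Quill}) ⇒ 0.9375P_{Quill} = 35.0625, so P_{Quill} = 37.4.
Then P_{Folio} = 27.25 + 0.25·37.4 = 36.6.
q_{Quill} = 79 − 2·37.4 + 36.6 = 40.8.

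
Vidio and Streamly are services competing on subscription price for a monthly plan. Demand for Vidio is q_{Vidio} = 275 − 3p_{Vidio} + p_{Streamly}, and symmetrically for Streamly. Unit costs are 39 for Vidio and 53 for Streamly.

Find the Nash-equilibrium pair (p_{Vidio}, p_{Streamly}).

Vidio's profit: π = (p_{Vidio} − 39)(275 − 3p_{Vidio} + p_{Streamly}).
∂π/∂p_{Vidio} = 392 − 6p_{Vidio} + p_{Streamly} = 0 ⇒ p_{Vidio} = 196/3 + (1/6)p_{Streamly}.
Similarly p_{Streamly} = 217/3 + (1/6)p_{Vidio}.
Solving the two reaction functions simultaneously: (1 − (1/6)(1/6))p_{Vidio} = 196/3 + (1/6)·(217/3), so (35/36)p_{Vidio} = 1393/18 and p_{Vidio} = 79.6.
Then p_{Streamly} = 217/3 + (1/6)·79.6 = 85.6.

79.6, 85.6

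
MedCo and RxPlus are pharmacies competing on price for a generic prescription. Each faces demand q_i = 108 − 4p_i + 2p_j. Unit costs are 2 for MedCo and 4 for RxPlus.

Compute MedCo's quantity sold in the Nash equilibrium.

MedCo's profit: π = (p_{MedCo} − 2)(108 − 4p_{MedCo} + 2p_{RxPlus}).
∂π/∂p_{MedCo} = 116 − 8p_{MedCo} + 2p_{RxPlus} = 0 ⇒ p_{MedCo} = 14.5 + 0.25p_{RxPlus}.
Similarly p_{RxPlus} = 15.5 + 0.25p_{MedCo}.
Solving the two reaction functions simultaneously: (1 − (0.25)(0.25))p_{MedCo} = 14.5 + 0.25·15.5, so 0.9375p_{MedCo} = 18.375 and p_{MedCo} = 19.6.
Then p_{RxPlus} = 15.5 + 0.25·19.6 = 20.4.
q_{MedCo} = 108 − 4·19.6 + 2·20.4 = 70.4.

70.4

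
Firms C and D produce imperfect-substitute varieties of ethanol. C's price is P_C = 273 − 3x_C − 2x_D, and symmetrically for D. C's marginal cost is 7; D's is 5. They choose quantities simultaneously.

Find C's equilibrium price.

Firm C's profit: π = x_C(273 − 3x_C − 2x_D) − 7x_C.
∂π/∂x_C = 266 − 6x_C − 2x_D = 0 ⇒ x_C = 133/3 − (1/3)x_D.
Similarly x_D = 134/3 − (1/3)x_C.
Solving the two reaction functions simultaneously: (1 − (−1/3)(−1/3))x_C = 133/3 − (1/3)·(134/3), so (8/9)x_C = 265/9 and x_C = 33.125.
Then x_D = 134/3 − (1/3)·33.125 = 33.625.
P_C = 273 − 3·33.125 − 2·33.625 = 106.375.

106.375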